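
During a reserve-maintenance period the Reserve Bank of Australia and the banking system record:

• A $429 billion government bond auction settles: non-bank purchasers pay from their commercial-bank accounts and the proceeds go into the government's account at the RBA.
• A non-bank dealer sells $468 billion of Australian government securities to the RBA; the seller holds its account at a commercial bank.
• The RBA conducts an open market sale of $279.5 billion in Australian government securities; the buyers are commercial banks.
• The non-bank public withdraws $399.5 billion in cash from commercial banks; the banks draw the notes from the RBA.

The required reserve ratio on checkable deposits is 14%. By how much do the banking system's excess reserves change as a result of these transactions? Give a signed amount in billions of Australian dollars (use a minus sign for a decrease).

-$589.53 billion

Government account inflow $429 billion: reserves −$429B, deposits −$429B.
Asset purchase (from non-banks) $468 billion: reserves +$468B, deposits +$468B.
OMO sale (to banks) $279.5 billion: reserves −$279.5B, deposits 0.
Currency withdrawal $399.5 billion: reserves −$399.5B, deposits −$399.5B.
Totals: Δreserves = −$640B, Δdeposits = −$360.5B.
Δrequired reserves = 14% × −$360.5B = −$50.47B.
Δexcess reserves = Δreserves − Δrequired = −$640B − (−$50.47B) = -$589.53 billion.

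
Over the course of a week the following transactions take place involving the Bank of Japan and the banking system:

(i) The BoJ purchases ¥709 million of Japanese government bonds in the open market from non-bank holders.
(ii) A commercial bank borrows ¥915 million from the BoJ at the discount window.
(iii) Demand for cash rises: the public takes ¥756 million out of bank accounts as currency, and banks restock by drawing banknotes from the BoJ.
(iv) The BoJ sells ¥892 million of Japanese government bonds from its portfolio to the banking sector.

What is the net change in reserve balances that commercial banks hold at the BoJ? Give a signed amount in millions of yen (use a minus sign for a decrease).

-¥24 million

Asset purchase (from non-banks) ¥709 million: the BoJ pays by crediting reserve accounts → +¥709M.
Discount-window loan ¥915 million: the loan is credited to the bank's reserve account → +¥915M.
Currency withdrawal ¥756 million: banks swap reserves for currency → −¥756M.
OMO sale (to banks) ¥892 million: the buying banks pay out of their reserve balances → −¥892M.
Net: 709 + 915 − 756 − 892 = -¥24 million.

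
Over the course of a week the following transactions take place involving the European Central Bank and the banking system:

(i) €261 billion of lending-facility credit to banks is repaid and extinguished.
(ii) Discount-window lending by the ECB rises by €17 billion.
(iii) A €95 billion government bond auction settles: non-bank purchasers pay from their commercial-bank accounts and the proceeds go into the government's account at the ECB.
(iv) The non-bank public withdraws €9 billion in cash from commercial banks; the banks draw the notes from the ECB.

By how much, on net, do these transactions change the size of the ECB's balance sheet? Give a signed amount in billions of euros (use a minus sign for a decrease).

-€244 billion

ECB balance sheet:
  Assets:      Loans to banks −€244B
  Liabilities: Bank reserves −€348B, Currency in circulation +€9B, Government deposits +€95B
Commercial banking system:
  Assets:      Reserves at CB −€348B
  Liabilities: Checkable deposits −€104B, Borrowings from CB −€244B
Change in total ECB assets = -€244 billion.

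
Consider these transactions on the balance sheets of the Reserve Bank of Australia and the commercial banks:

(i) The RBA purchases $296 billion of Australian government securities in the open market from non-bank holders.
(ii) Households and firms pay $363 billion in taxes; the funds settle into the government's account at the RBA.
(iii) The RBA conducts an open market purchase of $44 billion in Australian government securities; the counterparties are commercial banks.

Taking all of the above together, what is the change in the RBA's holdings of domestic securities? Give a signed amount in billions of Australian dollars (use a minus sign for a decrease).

+$340 billion

RBA balance sheet:
  Assets:      Securities +$340B
  Liabilities: Bank reserves −$23B, Government deposits +$363B
So the change in the RBA's holdings of domestic securities is +$340 billion.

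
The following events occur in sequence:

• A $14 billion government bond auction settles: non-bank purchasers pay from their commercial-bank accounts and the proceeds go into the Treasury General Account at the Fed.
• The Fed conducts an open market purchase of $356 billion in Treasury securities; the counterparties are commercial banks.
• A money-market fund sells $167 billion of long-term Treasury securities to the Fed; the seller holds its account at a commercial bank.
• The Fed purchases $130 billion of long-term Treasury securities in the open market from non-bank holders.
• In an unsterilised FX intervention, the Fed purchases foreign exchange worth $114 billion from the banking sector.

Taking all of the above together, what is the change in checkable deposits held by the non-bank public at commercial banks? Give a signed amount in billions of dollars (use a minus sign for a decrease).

Government account inflow $14 billion: non-bank counterparties' bank balances fall → −$14B.
OMO purchase (from banks) $356 billion: the counterparty is a bank, so public deposits are unchanged → 0.
Asset purchase (from non-banks) $167 billion: non-bank counterparties' bank balances rise → +$167B.
Asset purchase (from non-banks) $130 billion: non-bank counterparties' bank balances rise → +$130B.
FX purchase $114 billion: the counterparty is a bank, so public deposits are unchanged → 0.
Net: −14 + 0 + 167 + 130 + 0 = +$283 billion.

+$283 billion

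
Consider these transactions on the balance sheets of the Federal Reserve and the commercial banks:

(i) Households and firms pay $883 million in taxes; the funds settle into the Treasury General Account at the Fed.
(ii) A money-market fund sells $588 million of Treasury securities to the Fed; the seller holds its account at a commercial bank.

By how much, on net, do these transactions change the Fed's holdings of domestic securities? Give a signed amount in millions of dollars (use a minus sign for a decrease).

+$588 million

Fed balance sheet:
  Assets:      Securities +$588M
  Liabilities: Bank reserves −$295M, Government deposits +$883M
So the change in the Fed's holdings of domestic securities is +$588 million.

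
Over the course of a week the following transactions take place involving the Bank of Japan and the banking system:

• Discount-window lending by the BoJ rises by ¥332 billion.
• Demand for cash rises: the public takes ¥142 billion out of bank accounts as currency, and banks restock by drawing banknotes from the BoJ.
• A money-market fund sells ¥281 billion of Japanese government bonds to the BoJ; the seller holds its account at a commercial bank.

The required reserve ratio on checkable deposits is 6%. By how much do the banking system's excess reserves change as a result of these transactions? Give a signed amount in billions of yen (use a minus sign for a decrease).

Discount-window loan ¥332 billion: reserves +¥332B, deposits 0.
Currency withdrawal ¥142 billion: reserves −¥142B, deposits −¥142B.
Asset purchase (from non-banks) ¥281 billion: reserves +¥281B, deposits +¥281B.
Totals: Δreserves = +¥471B, Δdeposits = +¥139B.
Δrequired reserves = 6% × +¥139B = +¥8.34B.
Δexcess reserves = Δreserves − Δrequired = +¥471B − (+¥8.34B) = +¥462.66 billion.

+¥462.66 billion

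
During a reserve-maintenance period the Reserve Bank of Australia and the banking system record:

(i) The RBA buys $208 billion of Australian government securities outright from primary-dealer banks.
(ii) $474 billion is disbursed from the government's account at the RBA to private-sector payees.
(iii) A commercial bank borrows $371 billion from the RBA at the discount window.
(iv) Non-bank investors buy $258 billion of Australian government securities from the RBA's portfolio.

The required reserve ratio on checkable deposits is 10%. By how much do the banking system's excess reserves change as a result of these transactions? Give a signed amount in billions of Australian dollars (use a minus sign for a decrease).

+$773.4 billion

OMO purchase (from banks) $208 billion: reserves +$208B, deposits 0.
Government spending $474 billion: reserves +$474B, deposits +$474B.
Discount-window loan $371 billion: reserves +$371B, deposits 0.
Asset sale (to non-banks) $258 billion: reserves −$258B, deposits −$258B.
Totals: Δreserves = +$795B, Δdeposits = +$216B.
Δrequired reserves = 10% × +$216B = +$21.6B.
Δexcess reserves = Δreserves − Δrequired = +$795B − (+$21.6B) = +$773.4 billion.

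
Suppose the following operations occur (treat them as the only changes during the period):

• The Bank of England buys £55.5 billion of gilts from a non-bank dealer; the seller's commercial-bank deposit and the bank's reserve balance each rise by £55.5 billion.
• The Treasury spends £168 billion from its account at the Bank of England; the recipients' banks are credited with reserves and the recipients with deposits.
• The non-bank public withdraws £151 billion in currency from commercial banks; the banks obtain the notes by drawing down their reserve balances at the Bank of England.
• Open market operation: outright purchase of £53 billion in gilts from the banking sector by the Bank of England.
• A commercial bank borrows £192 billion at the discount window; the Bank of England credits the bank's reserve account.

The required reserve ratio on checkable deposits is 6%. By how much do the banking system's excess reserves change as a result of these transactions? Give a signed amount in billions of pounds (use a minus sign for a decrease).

Asset purchase (from non-banks) £55.5 billion: reserves +£55.5B, deposits +£55.5B.
Government spending £168 billion: reserves +£168B, deposits +£168B.
Currency withdrawal £151 billion: reserves −£151B, deposits −£151B.
OMO purchase (from banks) £53 billion: reserves +£53B, deposits 0.
Discount-window loan £192 billion: reserves +£192B, deposits 0.
Totals: Δreserves = +£317.5B, Δdeposits = +£72.5B.
Δrequired reserves = 6% × +£72.5B = +£4.35B.
Δexcess reserves = Δreserves − Δrequired = +£317.5B − (+£4.35B) = +£313.15 billion.

+£313.15 billion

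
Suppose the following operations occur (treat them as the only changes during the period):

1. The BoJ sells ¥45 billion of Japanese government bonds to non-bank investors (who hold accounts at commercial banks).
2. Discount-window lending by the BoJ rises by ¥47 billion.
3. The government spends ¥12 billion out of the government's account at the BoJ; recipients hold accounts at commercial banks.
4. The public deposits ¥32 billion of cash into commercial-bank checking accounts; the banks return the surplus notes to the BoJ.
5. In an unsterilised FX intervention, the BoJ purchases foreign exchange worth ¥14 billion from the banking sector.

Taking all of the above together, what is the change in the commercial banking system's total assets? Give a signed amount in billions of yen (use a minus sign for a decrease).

Asset sale (to non-banks) ¥45 billion: bank balance sheets shrink → −¥45B.
Discount-window loan ¥47 billion: bank balance sheets expand → +¥47B.
Government spending ¥12 billion: bank balance sheets expand → +¥12B.
Currency deposit ¥32 billion: bank balance sheets expand → +¥32B.
FX purchase ¥14 billion: just an asset swap on bank balance sheets → 0.
Net: −45 + 47 + 12 + 32 + 0 = +¥46 billion.

+¥46 billion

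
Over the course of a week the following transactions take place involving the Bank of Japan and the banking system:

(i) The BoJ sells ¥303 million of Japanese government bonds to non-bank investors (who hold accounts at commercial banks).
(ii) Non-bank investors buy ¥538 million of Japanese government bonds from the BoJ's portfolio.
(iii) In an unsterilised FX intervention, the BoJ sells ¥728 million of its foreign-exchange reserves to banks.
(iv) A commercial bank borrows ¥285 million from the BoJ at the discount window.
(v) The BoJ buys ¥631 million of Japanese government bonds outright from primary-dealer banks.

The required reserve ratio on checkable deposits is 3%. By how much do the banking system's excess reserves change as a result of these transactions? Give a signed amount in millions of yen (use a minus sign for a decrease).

Asset sale (to non-banks) ¥303 million: reserves −¥303M, deposits −¥303M.
Asset sale (to non-banks) ¥538 million: reserves −¥538M, deposits −¥538M.
FX sale ¥728 million: reserves −¥728M, deposits 0.
Discount-window loan ¥285 million: reserves +¥285M, deposits 0.
OMO purchase (from banks) ¥631 million: reserves +¥631M, deposits 0.
Totals: Δreserves = −¥653M, Δdeposits = −¥841M.
Δrequired reserves = 3% × −¥841M = −¥25.23M.
Δexcess reserves = Δreserves − Δrequired = −¥653M − (−¥25.23M) = -¥627.77 million.

-¥627.77 million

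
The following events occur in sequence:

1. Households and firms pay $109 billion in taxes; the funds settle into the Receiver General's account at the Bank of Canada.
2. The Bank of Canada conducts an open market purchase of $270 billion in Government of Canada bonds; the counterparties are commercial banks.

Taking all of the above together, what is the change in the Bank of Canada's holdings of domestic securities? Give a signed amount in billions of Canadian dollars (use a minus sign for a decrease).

+$270 billion

Bank of Canada balance sheet:
  Assets:      Securities +$270B
  Liabilities: Bank reserves +$161B, Government deposits +$109B
So the change in the Bank of Canada's holdings of domestic securities is +$270 billion.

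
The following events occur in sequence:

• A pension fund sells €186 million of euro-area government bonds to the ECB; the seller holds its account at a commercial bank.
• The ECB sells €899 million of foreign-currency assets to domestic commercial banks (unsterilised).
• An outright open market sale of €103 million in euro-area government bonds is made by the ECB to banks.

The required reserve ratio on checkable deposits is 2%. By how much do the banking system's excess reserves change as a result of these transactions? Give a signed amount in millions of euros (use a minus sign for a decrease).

Asset purchase (from non-banks) €186 million: reserves +€186M, deposits +€186M.
FX sale €899 million: reserves −€899M, deposits 0.
OMO sale (to banks) €103 million: reserves −€103M, deposits 0.
Totals: Δreserves = −€816M, Δdeposits = +€186M.
Δrequired reserves = 2% × +€186M = +€3.72M.
Δexcess reserves = Δreserves − Δrequired = −€816M − (+€3.72M) = -€819.72 million.

-€819.72 million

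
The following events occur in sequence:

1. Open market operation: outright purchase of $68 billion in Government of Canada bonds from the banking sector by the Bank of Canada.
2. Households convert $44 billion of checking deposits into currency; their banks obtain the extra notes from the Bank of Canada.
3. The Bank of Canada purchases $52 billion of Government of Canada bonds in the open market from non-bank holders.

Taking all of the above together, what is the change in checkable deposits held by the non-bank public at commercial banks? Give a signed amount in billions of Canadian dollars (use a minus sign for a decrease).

+$8 billion

Bank of Canada balance sheet:
  Assets:      Securities +$120B
  Liabilities: Bank reserves +$76B, Currency in circulation +$44B
Commercial banking system:
  Assets:      Reserves at CB +$76B, Securities −$68B
  Liabilities: Checkable deposits +$8B
So the change in checkable deposits held by the non-bank public at commercial banks is +$8 billion.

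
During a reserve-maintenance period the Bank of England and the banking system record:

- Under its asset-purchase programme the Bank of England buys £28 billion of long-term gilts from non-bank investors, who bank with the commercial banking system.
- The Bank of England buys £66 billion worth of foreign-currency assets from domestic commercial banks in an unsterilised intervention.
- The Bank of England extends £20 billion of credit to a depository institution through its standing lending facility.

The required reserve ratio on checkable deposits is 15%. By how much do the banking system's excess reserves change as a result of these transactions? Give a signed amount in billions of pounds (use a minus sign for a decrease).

+£109.8 billion

Asset purchase (from non-banks) £28 billion: reserves +£28B, deposits +£28B.
FX purchase £66 billion: reserves +£66B, deposits 0.
Discount-window loan £20 billion: reserves +£20B, deposits 0.
Totals: Δreserves = +£114B, Δdeposits = +£28B.
Δrequired reserves = 15% × +£28B = +£4.2B.
Δexcess reserves = Δreserves − Δrequired = +£114B − (+£4.2B) = +£109.8 billion.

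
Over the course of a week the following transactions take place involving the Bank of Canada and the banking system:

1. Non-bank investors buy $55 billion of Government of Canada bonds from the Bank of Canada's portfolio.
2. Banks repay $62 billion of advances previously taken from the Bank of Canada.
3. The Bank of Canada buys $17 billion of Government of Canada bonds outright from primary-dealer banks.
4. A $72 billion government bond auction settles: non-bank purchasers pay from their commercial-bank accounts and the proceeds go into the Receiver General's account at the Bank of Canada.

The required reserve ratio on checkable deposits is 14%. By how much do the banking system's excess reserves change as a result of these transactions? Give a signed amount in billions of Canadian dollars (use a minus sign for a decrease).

Asset sale (to non-banks) $55 billion: reserves −$55B, deposits −$55B.
Discount-window repayment $62 billion: reserves −$62B, deposits 0.
OMO purchase (from banks) $17 billion: reserves +$17B, deposits 0.
Government account inflow $72 billion: reserves −$72B, deposits −$72B.
Totals: Δreserves = −$172B, Δdeposits = −$127B.
Δrequired reserves = 14% × −$127B = −$17.78B.
Δexcess reserves = Δreserves − Δrequired = −$172B − (−$17.78B) = -$154.22 billion.

-$154.22 billion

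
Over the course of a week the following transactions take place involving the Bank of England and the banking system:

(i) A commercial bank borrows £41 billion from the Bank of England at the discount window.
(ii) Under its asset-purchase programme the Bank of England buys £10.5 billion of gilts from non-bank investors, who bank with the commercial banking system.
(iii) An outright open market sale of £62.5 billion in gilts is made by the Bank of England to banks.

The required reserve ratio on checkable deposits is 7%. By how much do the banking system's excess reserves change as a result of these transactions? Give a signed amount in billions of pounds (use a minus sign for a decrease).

Discount-window loan £41 billion: reserves +£41B, deposits 0.
Asset purchase (from non-banks) £10.5 billion: reserves +£10.5B, deposits +£10.5B.
OMO sale (to banks) £62.5 billion: reserves −£62.5B, deposits 0.
Totals: Δreserves = −£11B, Δdeposits = +£10.5B.
Δrequired reserves = 7% × +£10.5B = +£0.735B.
Δexcess reserves = Δreserves − Δrequired = −£11B − (+£0.735B) = -£11.735 billion.

-£11.735 billion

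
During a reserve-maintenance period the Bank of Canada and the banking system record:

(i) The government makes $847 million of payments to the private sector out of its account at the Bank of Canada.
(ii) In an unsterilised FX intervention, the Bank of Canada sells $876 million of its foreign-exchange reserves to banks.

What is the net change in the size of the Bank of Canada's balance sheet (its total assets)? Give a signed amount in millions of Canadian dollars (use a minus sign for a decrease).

-$876 million

Government spending $847 million: only the composition of liabilities changes → 0.
FX sale $876 million: a Bank of Canada asset is shed → −$876M.
Net: 0 − 876 = -$876 million.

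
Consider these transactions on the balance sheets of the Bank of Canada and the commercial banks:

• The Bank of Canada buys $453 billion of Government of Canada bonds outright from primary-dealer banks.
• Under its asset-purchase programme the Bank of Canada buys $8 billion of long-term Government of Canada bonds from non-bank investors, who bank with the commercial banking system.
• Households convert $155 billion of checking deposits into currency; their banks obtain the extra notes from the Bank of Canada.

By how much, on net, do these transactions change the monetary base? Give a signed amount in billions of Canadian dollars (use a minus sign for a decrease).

OMO purchase (from banks) $453 billion: Bank of Canada balance sheet expands → +$453B.
Asset purchase (from non-banks) $8 billion: Bank of Canada balance sheet expands → +$8B.
Currency withdrawal $155 billion: just a shift between currency and reserves — both are base money → 0.
Net: 453 + 8 + 0 = +$461 billion.

+$461 billion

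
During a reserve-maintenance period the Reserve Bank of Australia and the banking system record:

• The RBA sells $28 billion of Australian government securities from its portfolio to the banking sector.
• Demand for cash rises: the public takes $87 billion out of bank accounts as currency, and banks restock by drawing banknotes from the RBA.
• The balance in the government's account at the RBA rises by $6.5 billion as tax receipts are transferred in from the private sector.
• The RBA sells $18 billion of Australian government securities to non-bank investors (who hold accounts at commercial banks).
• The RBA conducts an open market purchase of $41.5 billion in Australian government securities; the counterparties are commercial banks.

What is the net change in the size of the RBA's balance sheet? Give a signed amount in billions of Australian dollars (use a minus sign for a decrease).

-$4.5 billion

RBA balance sheet:
  Assets:      Securities −$4.5B
  Liabilities: Bank reserves −$98B, Currency in circulation +$87B, Government deposits +$6.5B
Change in total RBA assets = -$4.5 billion.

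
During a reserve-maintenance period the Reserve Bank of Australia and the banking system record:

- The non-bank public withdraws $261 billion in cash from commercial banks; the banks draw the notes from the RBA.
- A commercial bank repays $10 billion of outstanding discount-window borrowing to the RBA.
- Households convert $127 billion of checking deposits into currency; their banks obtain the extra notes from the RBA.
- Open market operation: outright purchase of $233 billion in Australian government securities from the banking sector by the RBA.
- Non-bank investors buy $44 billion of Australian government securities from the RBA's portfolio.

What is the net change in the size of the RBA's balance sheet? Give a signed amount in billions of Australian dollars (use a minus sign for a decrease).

Currency withdrawal $261 billion: only the composition of liabilities changes → 0.
Discount-window repayment $10 billion: an RBA asset is shed → −$10B.
Currency withdrawal $127 billion: only the composition of liabilities changes → 0.
OMO purchase (from banks) $233 billion: an RBA asset is acquired → +$233B.
Asset sale (to non-banks) $44 billion: an RBA asset is shed → −$44B.
Net: 0 − 10 + 0 + 233 − 44 = +$179 billion.

+$179 billion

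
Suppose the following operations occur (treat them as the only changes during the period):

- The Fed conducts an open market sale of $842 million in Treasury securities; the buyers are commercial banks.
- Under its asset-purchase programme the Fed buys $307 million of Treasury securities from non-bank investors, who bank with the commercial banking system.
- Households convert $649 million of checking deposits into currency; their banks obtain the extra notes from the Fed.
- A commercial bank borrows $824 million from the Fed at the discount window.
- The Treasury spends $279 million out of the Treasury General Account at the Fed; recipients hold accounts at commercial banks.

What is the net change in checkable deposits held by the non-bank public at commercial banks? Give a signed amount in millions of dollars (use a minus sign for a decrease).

OMO sale (to banks) $842 million: the counterparty is a bank, so public deposits are unchanged → 0.
Asset purchase (from non-banks) $307 million: non-bank counterparties' bank balances rise → +$307M.
Currency withdrawal $649 million: non-bank counterparties' bank balances fall → −$649M.
Discount-window loan $824 million: the counterparty is a bank, so public deposits are unchanged → 0.
Government spending $279 million: non-bank counterparties' bank balances rise → +$279M.
Net: 0 + 307 − 649 + 0 + 279 = -$63 million.

-$63 million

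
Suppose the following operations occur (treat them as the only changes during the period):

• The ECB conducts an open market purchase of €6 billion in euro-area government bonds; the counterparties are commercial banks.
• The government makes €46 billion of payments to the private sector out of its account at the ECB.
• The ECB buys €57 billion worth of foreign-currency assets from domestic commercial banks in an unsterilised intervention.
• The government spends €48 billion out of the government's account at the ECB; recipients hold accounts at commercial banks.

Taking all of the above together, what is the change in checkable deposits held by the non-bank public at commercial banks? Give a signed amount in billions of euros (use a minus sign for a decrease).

ECB balance sheet:
  Assets:      Securities +€6B, Foreign assets +€57B
  Liabilities: Bank reserves +€157B, Government deposits −€94B
Commercial banking system:
  Assets:      Reserves at CB +€157B, Securities −€6B, Foreign assets −€57B
  Liabilities: Checkable deposits +€94B
So the change in checkable deposits held by the non-bank public at commercial banks is +€94 billion.

+€94 billion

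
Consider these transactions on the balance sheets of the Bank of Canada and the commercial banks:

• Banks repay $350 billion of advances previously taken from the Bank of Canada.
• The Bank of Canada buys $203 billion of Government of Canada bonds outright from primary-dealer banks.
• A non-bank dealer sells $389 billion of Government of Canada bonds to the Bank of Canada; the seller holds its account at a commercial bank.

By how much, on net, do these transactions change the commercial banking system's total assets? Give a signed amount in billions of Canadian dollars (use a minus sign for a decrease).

+$39 billion

Discount-window repayment $350 billion: bank balance sheets shrink → −$350B.
OMO purchase (from banks) $203 billion: just an asset swap on bank balance sheets → 0.
Asset purchase (from non-banks) $389 billion: bank balance sheets expand → +$389B.
Net: −350 + 0 + 389 = +$39 billion.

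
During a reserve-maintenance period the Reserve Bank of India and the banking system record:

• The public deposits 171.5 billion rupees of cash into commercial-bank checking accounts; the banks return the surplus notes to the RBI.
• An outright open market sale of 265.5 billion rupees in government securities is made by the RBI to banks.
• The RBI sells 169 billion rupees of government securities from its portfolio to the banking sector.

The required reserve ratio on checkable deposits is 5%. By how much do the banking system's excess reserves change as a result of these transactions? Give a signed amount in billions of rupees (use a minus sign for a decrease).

-271.575 billion

Currency deposit 171.5 billion rupees: reserves +171.5B, deposits +171.5B.
OMO sale (to banks) 265.5 billion rupees: reserves −265.5B, deposits 0.
OMO sale (to banks) 169 billion rupees: reserves −169B, deposits 0.
Totals: Δreserves = −263B, Δdeposits = +171.5B.
Δrequired reserves = 5% × +171.5B = +8.575B.
Δexcess reserves = Δreserves − Δrequired = −263B − (+8.575B) = -271.575 billion.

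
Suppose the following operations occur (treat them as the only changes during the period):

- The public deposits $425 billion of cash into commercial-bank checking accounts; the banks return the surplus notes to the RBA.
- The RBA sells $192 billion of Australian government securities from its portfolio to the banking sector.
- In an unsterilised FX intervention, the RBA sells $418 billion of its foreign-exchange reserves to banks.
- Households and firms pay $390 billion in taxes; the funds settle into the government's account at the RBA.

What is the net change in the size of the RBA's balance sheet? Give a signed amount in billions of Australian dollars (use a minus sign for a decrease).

RBA balance sheet:
  Assets:      Securities −$192B, Foreign assets −$418B
  Liabilities: Bank reserves −$575B, Currency in circulation −$425B, Government deposits +$390B
Change in total RBA assets = -$610 billion.

-$610 billion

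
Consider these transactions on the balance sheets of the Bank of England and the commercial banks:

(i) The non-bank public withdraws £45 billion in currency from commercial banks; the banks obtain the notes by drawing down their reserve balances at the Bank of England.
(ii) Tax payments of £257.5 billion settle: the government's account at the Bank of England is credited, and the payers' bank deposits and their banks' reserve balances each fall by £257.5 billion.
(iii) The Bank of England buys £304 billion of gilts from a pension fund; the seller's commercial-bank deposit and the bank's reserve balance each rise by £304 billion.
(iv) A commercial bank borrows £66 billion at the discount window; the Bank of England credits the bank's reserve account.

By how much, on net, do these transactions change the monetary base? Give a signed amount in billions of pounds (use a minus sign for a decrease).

+£112.5 billion

Currency withdrawal £45 billion: just a shift between currency and reserves — both are base money → 0.
Government account inflow £257.5 billion: reserves shift to a non-base liability → −£257.5B.
Asset purchase (from non-banks) £304 billion: Bank of England balance sheet expands → +£304B.
Discount-window loan £66 billion: Bank of England balance sheet expands → +£66B.
Net: 0 − 257.5 + 304 + 66 = +£112.5 billion.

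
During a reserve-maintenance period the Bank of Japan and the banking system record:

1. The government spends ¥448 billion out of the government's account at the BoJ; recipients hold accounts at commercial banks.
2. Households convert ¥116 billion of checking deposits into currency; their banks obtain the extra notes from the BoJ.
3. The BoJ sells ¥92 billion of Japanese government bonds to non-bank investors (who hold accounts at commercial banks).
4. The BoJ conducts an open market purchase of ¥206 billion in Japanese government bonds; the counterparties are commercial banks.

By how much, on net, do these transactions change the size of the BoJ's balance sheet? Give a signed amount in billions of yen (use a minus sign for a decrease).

Government spending ¥448 billion: only the composition of liabilities changes → 0.
Currency withdrawal ¥116 billion: only the composition of liabilities changes → 0.
Asset sale (to non-banks) ¥92 billion: a BoJ asset is shed → −¥92B.
OMO purchase (from banks) ¥206 billion: a BoJ asset is acquired → +¥206B.
Net: 0 + 0 − 92 + 206 = +¥114 billion.

+¥114 billion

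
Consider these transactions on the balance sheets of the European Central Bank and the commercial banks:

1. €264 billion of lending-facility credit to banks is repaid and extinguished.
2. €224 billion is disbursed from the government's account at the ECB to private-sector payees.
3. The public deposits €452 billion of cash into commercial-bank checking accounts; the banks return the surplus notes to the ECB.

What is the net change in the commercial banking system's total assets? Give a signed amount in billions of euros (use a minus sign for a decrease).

+€412 billion

ECB balance sheet:
  Assets:      Loans to banks −€264B
  Liabilities: Bank reserves +€412B, Currency in circulation −€452B, Government deposits −€224B
Commercial banking system:
  Assets:      Reserves at CB +€412B
  Liabilities: Checkable deposits +€676B, Borrowings from CB −€264B
Change in total bank assets = +€412 billion.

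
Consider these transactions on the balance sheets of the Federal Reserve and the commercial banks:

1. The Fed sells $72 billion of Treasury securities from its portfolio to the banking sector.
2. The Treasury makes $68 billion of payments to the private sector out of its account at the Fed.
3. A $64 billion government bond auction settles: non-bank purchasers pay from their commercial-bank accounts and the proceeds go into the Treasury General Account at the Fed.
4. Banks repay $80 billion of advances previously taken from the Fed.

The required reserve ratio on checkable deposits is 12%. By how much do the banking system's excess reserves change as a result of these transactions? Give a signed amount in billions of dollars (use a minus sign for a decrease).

OMO sale (to banks) $72 billion: reserves −$72B, deposits 0.
Government spending $68 billion: reserves +$68B, deposits +$68B.
Government account inflow $64 billion: reserves −$64B, deposits −$64B.
Discount-window repayment $80 billion: reserves −$80B, deposits 0.
Totals: Δreserves = −$148B, Δdeposits = +$4B.
Δrequired reserves = 12% × +$4B = +$0.48B.
Δexcess reserves = Δreserves − Δrequired = −$148B − (+$0.48B) = -$148.48 billion.

-$148.48 billion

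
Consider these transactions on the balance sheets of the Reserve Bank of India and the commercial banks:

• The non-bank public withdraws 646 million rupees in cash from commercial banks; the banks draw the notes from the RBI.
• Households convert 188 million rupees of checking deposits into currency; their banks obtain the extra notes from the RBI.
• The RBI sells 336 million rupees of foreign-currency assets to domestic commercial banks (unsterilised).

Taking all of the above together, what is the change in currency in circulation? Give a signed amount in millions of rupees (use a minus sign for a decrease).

Currency withdrawal 646 million rupees: notes leave the central bank → +646M.
Currency withdrawal 188 million rupees: notes leave the central bank → +188M.
FX sale 336 million rupees: no currency enters or leaves circulation → 0.
Net: 646 + 188 + 0 = +834 million.

+834 million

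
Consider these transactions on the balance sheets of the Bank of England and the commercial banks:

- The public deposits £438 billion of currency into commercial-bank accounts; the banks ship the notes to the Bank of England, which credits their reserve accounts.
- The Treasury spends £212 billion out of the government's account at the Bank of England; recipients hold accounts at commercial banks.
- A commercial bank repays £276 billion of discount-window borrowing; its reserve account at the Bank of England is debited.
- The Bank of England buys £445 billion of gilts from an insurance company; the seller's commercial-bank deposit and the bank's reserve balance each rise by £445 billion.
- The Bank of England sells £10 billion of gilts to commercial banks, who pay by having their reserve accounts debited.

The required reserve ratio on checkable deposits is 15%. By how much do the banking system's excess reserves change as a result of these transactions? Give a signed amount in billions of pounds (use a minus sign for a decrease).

+£644.75 billion

Currency deposit £438 billion: reserves +£438B, deposits +£438B.
Government spending £212 billion: reserves +£212B, deposits +£212B.
Discount-window repayment £276 billion: reserves −£276B, deposits 0.
Asset purchase (from non-banks) £445 billion: reserves +£445B, deposits +£445B.
OMO sale (to banks) £10 billion: reserves −£10B, deposits 0.
Totals: Δreserves = +£809B, Δdeposits = +£1095B.
Δrequired reserves = 15% × +£1095B = +£164.25B.
Δexcess reserves = Δreserves − Δrequired = +£809B − (+£164.25B) = +£644.75 billion.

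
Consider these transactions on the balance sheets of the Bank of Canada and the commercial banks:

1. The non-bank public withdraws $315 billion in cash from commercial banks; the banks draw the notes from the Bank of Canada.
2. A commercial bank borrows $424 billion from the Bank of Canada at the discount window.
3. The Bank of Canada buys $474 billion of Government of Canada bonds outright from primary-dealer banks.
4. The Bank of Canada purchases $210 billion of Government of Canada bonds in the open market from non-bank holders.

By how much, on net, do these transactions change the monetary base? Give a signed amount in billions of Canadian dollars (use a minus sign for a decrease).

Bank of Canada balance sheet:
  Assets:      Securities +$684B, Loans to banks +$424B
  Liabilities: Bank reserves +$793B, Currency in circulation +$315B
Monetary base = currency + reserves: +$315B + (+$793B) = +$1108 billion.

+$1108 billion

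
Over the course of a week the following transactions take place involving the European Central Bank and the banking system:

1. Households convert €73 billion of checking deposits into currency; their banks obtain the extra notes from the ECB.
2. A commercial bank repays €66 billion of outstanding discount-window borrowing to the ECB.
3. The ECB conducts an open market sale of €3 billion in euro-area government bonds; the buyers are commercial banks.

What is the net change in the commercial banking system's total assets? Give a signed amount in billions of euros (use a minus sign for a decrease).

-€139 billion

ECB balance sheet:
  Assets:      Securities −€3B, Loans to banks −€66B
  Liabilities: Bank reserves −€142B, Currency in circulation +€73B
Commercial banking system:
  Assets:      Reserves at CB −€142B, Securities +€3B
  Liabilities: Checkable deposits −€73B, Borrowings from CB −€66B
Change in total bank assets = -€139 billion.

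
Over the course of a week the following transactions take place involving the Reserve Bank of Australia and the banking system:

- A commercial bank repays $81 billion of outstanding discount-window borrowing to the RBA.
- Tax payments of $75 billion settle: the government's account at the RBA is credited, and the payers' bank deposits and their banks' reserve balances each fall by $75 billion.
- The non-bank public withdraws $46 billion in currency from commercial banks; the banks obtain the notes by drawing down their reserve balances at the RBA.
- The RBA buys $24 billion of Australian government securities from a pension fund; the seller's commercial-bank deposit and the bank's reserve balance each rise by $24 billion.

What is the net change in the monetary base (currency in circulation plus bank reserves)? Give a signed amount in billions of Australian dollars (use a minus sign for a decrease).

-$132 billion

RBA balance sheet:
  Assets:      Securities +$24B, Loans to banks −$81B
  Liabilities: Bank reserves −$178B, Currency in circulation +$46B, Government deposits +$75B
Commercial banking system:
  Assets:      Reserves at CB −$178B
  Liabilities: Checkable deposits −$97B, Borrowings from CB −$81B
Monetary base = currency + reserves: +$46B + (−$178B) = -$132 billion.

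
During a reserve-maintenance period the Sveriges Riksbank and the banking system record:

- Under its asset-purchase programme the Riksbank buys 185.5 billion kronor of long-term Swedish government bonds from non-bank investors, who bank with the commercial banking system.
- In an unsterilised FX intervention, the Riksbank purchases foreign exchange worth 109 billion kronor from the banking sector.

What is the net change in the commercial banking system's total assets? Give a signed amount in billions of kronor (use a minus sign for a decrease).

+185.5 billion

Riksbank balance sheet:
  Assets:      Securities +185.5B, Foreign assets +109B
  Liabilities: Bank reserves +294.5B
Commercial banking system:
  Assets:      Reserves at CB +294.5B, Foreign assets −109B
  Liabilities: Checkable deposits +185.5B
Change in total bank assets = +185.5 billion.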